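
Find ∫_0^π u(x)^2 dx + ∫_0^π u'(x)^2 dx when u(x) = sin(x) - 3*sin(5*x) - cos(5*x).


||u||_{H^1(0,π)}^2 = 131*π

u'(x) = 5*sin(5*x) + cos(x) - 15*cos(5*x).
Expand u² and (u')² and integrate term by term on (0, π), using: for integers n ≥ 1, ∫_0^π sin²(nx) dx = ∫_0^π cos²(nx) dx = π/2; for n ≠ n', ∫_0^π sin(nx)sin(n'x) dx = ∫_0^π cos(nx)cos(n'x) dx = 0; and by product-to-sum, ∫_0^π sin(nx)cos(n'x) dx = ½∫_0^π [sin((n+n')x) + sin((n−n')x)] dx, which is 0 when n+n' is even and 2n/(n²−n'²) when n+n' is odd (it need not vanish on (0, π)).
  u² squared terms: (-1)²·∫cos(5x)² dx = 1·π/2 = π/2;  (-3)²·∫sin(5x)² dx = 9·π/2 = 9*π/2;  (1)²·∫sin(x)² dx = 1·π/2 = π/2.
  u² cross terms: 2·(-1)·(-3)·∫cos(5x)·sin(5x) dx = 6·(0) = 0;  2·(-1)·(1)·∫cos(5x)·sin(x) dx = -2·(0) = 0;  2·(-3)·(1)·∫sin(5x)·sin(x) dx = -6·(0) = 0.
  So ∫_0^π u² dx = π/2 + 9*π/2 + π/2 + 0 + 0 + 0 = 11*π/2.
  (u')² squared terms: (-15)²·∫cos(5x)² dx = 225·π/2 = 225*π/2;  (5)²·∫sin(5x)² dx = 25·π/2 = 25*π/2;  (1)²·∫cos(x)² dx = 1·π/2 = π/2.
  (u')² cross terms: 2·(-15)·(5)·∫cos(5x)·sin(5x) dx = -150·(0) = 0;  2·(-15)·(1)·∫cos(5x)·cos(x) dx = -30·(0) = 0;  2·(5)·(1)·∫sin(5x)·cos(x) dx = 10·(0) = 0.
  So ∫_0^π (u')² dx = 225*π/2 + 25*π/2 + π/2 + 0 + 0 + 0 = 251*π/2.
||u||_{H^1}^2 = (11*π/2) + (251*π/2) = 131*π.


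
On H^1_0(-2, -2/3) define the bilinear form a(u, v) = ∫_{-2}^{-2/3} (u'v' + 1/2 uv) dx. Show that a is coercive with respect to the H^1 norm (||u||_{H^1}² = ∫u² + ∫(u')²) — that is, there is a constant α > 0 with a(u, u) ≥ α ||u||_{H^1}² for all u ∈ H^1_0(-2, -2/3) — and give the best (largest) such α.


α = (8 + 9*π^2)/(16 + 9*π^2)

Coercivity of a(·,·) on H^1_0(-2, -2/3) means a(u, u) ≥ α ||u||_{H^1}² for every u ∈ H^1_0.
The interval has length L = 4/3, and Poincaré/coercivity depend only on L. Here a(u, u) = ∫(u')² + (1/2)·∫u².
Here 0 < c = 1/2 < 1. The condition a(u,u) ≥ α||u||_{H^1}² reads (1−α)∫(u')² ≥ (α−c)∫u². Any admissible α is ≤ 1 (rapidly oscillating u have ∫u²/∫(u')² → 0), and α = 1 would force 0 ≥ (1−c)∫u², impossible since c < 1; so 1−α > 0. By the sharp Poincaré inequality on H^1_0 of an interval of length L, ∫(u')² ≥ (π/L)²∫u² with equality for the first sine mode sin(π(x−x₀)/L) (x₀ the left endpoint), so the inequality holds for all u iff (1−α)(π/L)² ≥ α − c, i.e. α ≤ ((π/L)² + c)/((π/L)² + 1) = (1 + c(L/π)²)/(1 + (L/π)²). With (π/L)² = 9*π^2/16 and c = 1/2, the largest admissible constant is α = ((π/L)² + c)/((π/L)² + 1).
Simplifying, α = (8 + 9*π^2)/(16 + 9*π^2).


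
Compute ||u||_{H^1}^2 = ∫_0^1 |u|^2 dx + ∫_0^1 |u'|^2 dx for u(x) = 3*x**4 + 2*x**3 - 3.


||u||_{H^1}^2 = 4007/70

The H^1 norm (squared) on an interval (0, L) is
  ||u||_{H^1}^2 = ∫_0^L u(x)^2 dx + ∫_0^L u'(x)^2 dx.
Compute u'(x) = 12*x**3 + 6*x**2.
Then u(x)^2 = 9*x**8 + 12*x**7 + 4*x**6 - 18*x**4 - 12*x**3 + 9 and u'(x)^2 = 144*x**6 + 144*x**5 + 36*x**4.
Integrate each monomial from 0 to 1 using ∫_0^1 c·x^n dx = c·1^(n+1)/(n+1):
  ∫_0^1 u(x)^2 dx = ∫_0^1 (9*x^8 + 12*x^7 + 4*x^6 - 18*x^4 - 12*x^3 + 9) dx. Term by term:
    ∫_0^1 9*x^8 dx = 1;  ∫_0^1 12*x^7 dx = 3/2;  ∫_0^1 4*x^6 dx = 4/7;
    ∫_0^1 -18*x^4 dx = -18/5;  ∫_0^1 -12*x^3 dx = -3;  ∫_0^1 9 dx = 9.
  Sum: 1 + 3/2 + 4/7 − 18/5 − 3 + 9 = 383/70.
  ∫_0^1 u'(x)^2 dx = ∫_0^1 (144*x^6 + 144*x^5 + 36*x^4) dx. Term by term:
    ∫_0^1 144*x^6 dx = 144/7;  ∫_0^1 144*x^5 dx = 24;  ∫_0^1 36*x^4 dx = 36/5.
  Sum: 144/7 + 24 + 36/5 = 1812/35.
Adding: ||u||_{H^1}^2 = 383/70 + 1812/35 = 4007/70.


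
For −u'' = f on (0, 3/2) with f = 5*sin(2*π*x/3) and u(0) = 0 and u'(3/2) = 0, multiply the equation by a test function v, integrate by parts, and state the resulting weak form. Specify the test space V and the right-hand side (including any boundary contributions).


V = {v ∈ H^1(0, 3/2) : v(0) = 0} (test functions vanish at x = 0 where u is specified); weak form: ∫_0^3/2 u'v' dx = ∫_0^3/2 (5*sin(2*π*x/3)) v dx for all v ∈ V.

Multiply both sides by a test function v and integrate from 0 to 3/2:
  ∫_0^3/2 −u''(x) v(x) dx = ∫_0^3/2 f(x) v(x) dx.
Integrate the LHS by parts once:
  ∫_0^3/2 −u'' v dx = −[u'(x) v(x)]_0^3/2 + ∫_0^3/2 u'(x) v'(x) dx.
Thus ∫_0^3/2 u'(x) v'(x) dx = ∫_0^3/2 f(x) v(x) dx + [u'(x) v(x)]_0^3/2.
Choose V so that boundary terms are either known or forced to vanish.
Mixed BC: u(0) = 0 (Dirichlet) and u'(3/2) = 0 (Neumann). Define V = {v ∈ H^1(0, 3/2) : v(0) = 0}. Then [u' v]_0^3/2 = u'(3/2)·v(3/2) − u'(0)·0 = 0.
Weak formulation: find u (satisfying any essential BC) such that ∫_0^3/2 u'(x) v'(x) dx = ∫_0^3/2 f v dx for all v ∈ V (Dirichlet at 0 absorbed into V; the Neumann datum at x = 3/2 is zero, so no boundary term remains).
Substituting f(x) = 5*sin(2*π*x/3), the right-hand side is ∫_0^3/2 (5*sin(2*π*x/3)) v dx.


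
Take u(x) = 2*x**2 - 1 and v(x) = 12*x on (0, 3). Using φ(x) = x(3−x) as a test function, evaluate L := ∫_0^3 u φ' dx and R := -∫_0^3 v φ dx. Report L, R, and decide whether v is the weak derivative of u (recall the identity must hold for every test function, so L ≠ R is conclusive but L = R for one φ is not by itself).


LHS = -27, RHS = -81. No, v is not the weak derivative of u.

u(x) = 2*x**2 - 1, classical derivative u'(x) = 4*x.
φ(x) = x(3−x), so φ'(x) = 3 - 2*x.
Note φ(0) = φ(3) = 0, so the boundary term u·φ vanishes.
LHS = ∫_0^3 u(x) φ'(x) dx = ∫_0^3 (-4*x^3 + 6*x^2 + 2*x - 3) dx. Term by term:
  ∫_0^3 -4*x^3 dx = -81;  ∫_0^3 6*x^2 dx = 54;  ∫_0^3 2*x dx = 9;
  ∫_0^3 -3 dx = -9.
Sum: -81 + 54 + 9 − 9 = -27.
So LHS = -27.
∫_0^3 v(x) φ(x) dx = ∫_0^3 (-12*x^3 + 36*x^2) dx. Term by term:
  ∫_0^3 -12*x^3 dx = -243;  ∫_0^3 36*x^2 dx = 324.
Sum: -243 + 324 = 81.
So RHS = -∫_0^3 v(x) φ(x) dx = -81.
LHS − RHS = 54 ≠ 0, so the identity fails.
(For a valid weak derivative the identity must hold for EVERY test function, in particular this one. The failure shows v is NOT the weak derivative of u.)
Correct weak derivative would be u'(x) = 4*x.


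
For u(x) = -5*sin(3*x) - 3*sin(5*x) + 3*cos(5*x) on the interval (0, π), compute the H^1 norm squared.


||u||_{H^1(0,π)}^2 = 359*π

u'(x) = -15*sin(5*x) - 15*cos(3*x) - 15*cos(5*x).
Expand u² and (u')² and integrate term by term on (0, π), using: for integers n ≥ 1, ∫_0^π sin²(nx) dx = ∫_0^π cos²(nx) dx = π/2; for n ≠ n', ∫_0^π sin(nx)sin(n'x) dx = ∫_0^π cos(nx)cos(n'x) dx = 0; and by product-to-sum, ∫_0^π sin(nx)cos(n'x) dx = ½∫_0^π [sin((n+n')x) + sin((n−n')x)] dx, which is 0 when n+n' is even and 2n/(n²−n'²) when n+n' is odd (it need not vanish on (0, π)).
  u² squared terms: (-5)²·∫sin(3x)² dx = 25·π/2 = 25*π/2;  (-3)²·∫sin(5x)² dx = 9·π/2 = 9*π/2;  (3)²·∫cos(5x)² dx = 9·π/2 = 9*π/2.
  u² cross terms: 2·(-5)·(-3)·∫sin(3x)·sin(5x) dx = 30·(0) = 0;  2·(-5)·(3)·∫sin(3x)·cos(5x) dx = -30·(0) = 0;  2·(-3)·(3)·∫sin(5x)·cos(5x) dx = -18·(0) = 0.
  So ∫_0^π u² dx = 25*π/2 + 9*π/2 + 9*π/2 + 0 + 0 + 0 = 43*π/2.
  (u')² squared terms: (-15)²·∫cos(3x)² dx = 225·π/2 = 225*π/2;  (-15)²·∫cos(5x)² dx = 225·π/2 = 225*π/2;  (-15)²·∫sin(5x)² dx = 225·π/2 = 225*π/2.
  (u')² cross terms: 2·(-15)·(-15)·∫cos(3x)·cos(5x) dx = 450·(0) = 0;  2·(-15)·(-15)·∫cos(3x)·sin(5x) dx = 450·(0) = 0;  2·(-15)·(-15)·∫cos(5x)·sin(5x) dx = 450·(0) = 0.
  So ∫_0^π (u')² dx = 225*π/2 + 225*π/2 + 225*π/2 + 0 + 0 + 0 = 675*π/2.
||u||_{H^1}^2 = (43*π/2) + (675*π/2) = 359*π.


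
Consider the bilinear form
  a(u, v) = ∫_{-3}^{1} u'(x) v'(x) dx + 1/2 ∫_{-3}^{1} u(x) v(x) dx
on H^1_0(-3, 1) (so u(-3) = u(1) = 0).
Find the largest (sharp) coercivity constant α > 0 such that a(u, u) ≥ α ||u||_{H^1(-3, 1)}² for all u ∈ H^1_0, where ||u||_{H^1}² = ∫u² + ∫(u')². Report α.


α = (8 + π^2)/(π^2 + 16)

Coercivity of a(·,·) on H^1_0(-3, 1) means a(u, u) ≥ α ||u||_{H^1}² for every u ∈ H^1_0.
The interval has length L = 4, and Poincaré/coercivity depend only on L. Here a(u, u) = ∫(u')² + (1/2)·∫u².
Here 0 < c = 1/2 < 1. The condition a(u,u) ≥ α||u||_{H^1}² reads (1−α)∫(u')² ≥ (α−c)∫u². Any admissible α is ≤ 1 (rapidly oscillating u have ∫u²/∫(u')² → 0), and α = 1 would force 0 ≥ (1−c)∫u², impossible since c < 1; so 1−α > 0. By the sharp Poincaré inequality on H^1_0 of an interval of length L, ∫(u')² ≥ (π/L)²∫u² with equality for the first sine mode sin(π(x−x₀)/L) (x₀ the left endpoint), so the inequality holds for all u iff (1−α)(π/L)² ≥ α − c, i.e. α ≤ ((π/L)² + c)/((π/L)² + 1) = (1 + c(L/π)²)/(1 + (L/π)²). With (π/L)² = π^2/16 and c = 1/2, the largest admissible constant is α = ((π/L)² + c)/((π/L)² + 1).
Simplifying, α = (8 + π^2)/(π^2 + 16).


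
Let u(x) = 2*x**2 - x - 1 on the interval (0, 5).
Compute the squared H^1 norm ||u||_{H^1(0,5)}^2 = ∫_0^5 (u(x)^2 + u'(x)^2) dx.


||u||_{H^1}^2 = 7055/3

The H^1 norm (squared) on an interval (0, L) is
  ||u||_{H^1}^2 = ∫_0^L u(x)^2 dx + ∫_0^L u'(x)^2 dx.
Compute u'(x) = 4*x - 1.
Then u(x)^2 = 4*x**4 - 4*x**3 - 3*x**2 + 2*x + 1 and u'(x)^2 = 16*x**2 - 8*x + 1.
Integrate each monomial from 0 to 5 using ∫_0^5 c·x^n dx = c·5^(n+1)/(n+1):
  ∫_0^5 u(x)^2 dx = ∫_0^5 (4*x^4 - 4*x^3 - 3*x^2 + 2*x + 1) dx. Term by term:
    ∫_0^5 4*x^4 dx = 2500;  ∫_0^5 -4*x^3 dx = -625;  ∫_0^5 -3*x^2 dx = -125;
    ∫_0^5 2*x dx = 25;  ∫_0^5 1 dx = 5.
  Sum: 2500 − 625 − 125 + 25 + 5 = 1780.
  ∫_0^5 u'(x)^2 dx = ∫_0^5 (16*x^2 - 8*x + 1) dx. Term by term:
    ∫_0^5 16*x^2 dx = 2000/3;  ∫_0^5 -8*x dx = -100;  ∫_0^5 1 dx = 5.
  Sum: 2000/3 − 100 + 5 = 1715/3.
Adding: ||u||_{H^1}^2 = 1780 + 1715/3 = 7055/3.


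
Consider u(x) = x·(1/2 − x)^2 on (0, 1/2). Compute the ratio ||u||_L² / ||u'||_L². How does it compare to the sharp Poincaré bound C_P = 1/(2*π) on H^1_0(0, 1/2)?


||u||_L² / ||u'||_L² = sqrt(14)/28 < C_P = 1/(2*π).

u(x) = x·(1/2 − x)^2, so u'(x) = (2*x - 1)*(6*x - 1)/4.
u(x) = x·(1/2 − x)^2 vanishes at x = 0 and x = 1/2, so u ∈ H^1_0(0, 1/2). Differentiate via the product rule and integrate the resulting polynomials term by term.
  ∫_0^1/2 u² dx = ∫_0^1/2 (x^6 - 2*x^5 + 3*x^4/2 - x^3/2 + x^2/16) dx. Term by term:
    ∫_0^1/2 x^6 dx = 1/896;  ∫_0^1/2 -2*x^5 dx = -1/192;  ∫_0^1/2 3*x^4/2 dx = 3/320;
    ∫_0^1/2 -x^3/2 dx = -1/128;  ∫_0^1/2 x^2/16 dx = 1/384.
  Sum: 1/896 − 1/192 + 3/320 − 1/128 + 1/384 = 1/13440.
  ∫_0^1/2 (u')² dx = ∫_0^1/2 (9*x^4 - 12*x^3 + 11*x^2/2 - x + 1/16) dx. Term by term:
    ∫_0^1/2 9*x^4 dx = 9/160;  ∫_0^1/2 -12*x^3 dx = -3/16;  ∫_0^1/2 11*x^2/2 dx = 11/48;
    ∫_0^1/2 -x dx = -1/8;  ∫_0^1/2 1/16 dx = 1/32.
  Sum: 9/160 − 3/16 + 11/48 − 1/8 + 1/32 = 1/240.
∫_0^1/2 u² dx = 1/13440, so ||u||_L² = sqrt(210)/1680.
∫_0^1/2 (u')² dx = 1/240, so ||u'||_L² = sqrt(15)/60.
Ratio ||u||_L² / ||u'||_L² = sqrt(14)/28.
Sharp Poincaré constant on H^1_0(0, 1/2) is C_P = L/π = 1/(2*π), achieved by sin(2*π·x).
A polynomial bump cannot attain the sharp Poincaré constant (only the first sine eigenfunction does), so the ratio is strictly less than C_P, consistent with ||u||_L² ≤ C_P ||u'||_L².


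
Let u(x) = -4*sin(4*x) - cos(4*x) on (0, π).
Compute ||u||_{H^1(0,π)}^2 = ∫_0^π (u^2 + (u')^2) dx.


||u||_{H^1(0,π)}^2 = 289*π/2

u'(x) = 4*sin(4*x) - 16*cos(4*x).
Expand u² and (u')² and integrate term by term on (0, π), using: for integers n ≥ 1, ∫_0^π sin²(nx) dx = ∫_0^π cos²(nx) dx = π/2; for n ≠ n', ∫_0^π sin(nx)sin(n'x) dx = ∫_0^π cos(nx)cos(n'x) dx = 0; and by product-to-sum, ∫_0^π sin(nx)cos(n'x) dx = ½∫_0^π [sin((n+n')x) + sin((n−n')x)] dx, which is 0 when n+n' is even and 2n/(n²−n'²) when n+n' is odd (it need not vanish on (0, π)).
  u² squared terms: (-1)²·∫cos(4x)² dx = 1·π/2 = π/2;  (-4)²·∫sin(4x)² dx = 16·π/2 = 8*π.
  u² cross terms: 2·(-1)·(-4)·∫cos(4x)·sin(4x) dx = 8·(0) = 0.
  So ∫_0^π u² dx = π/2 + 8*π + 0 = 17*π/2.
  (u')² squared terms: (-16)²·∫cos(4x)² dx = 256·π/2 = 128*π;  (4)²·∫sin(4x)² dx = 16·π/2 = 8*π.
  (u')² cross terms: 2·(-16)·(4)·∫cos(4x)·sin(4x) dx = -128·(0) = 0.
  So ∫_0^π (u')² dx = 128*π + 8*π + 0 = 136*π.
||u||_{H^1}^2 = (17*π/2) + (136*π) = 289*π/2.


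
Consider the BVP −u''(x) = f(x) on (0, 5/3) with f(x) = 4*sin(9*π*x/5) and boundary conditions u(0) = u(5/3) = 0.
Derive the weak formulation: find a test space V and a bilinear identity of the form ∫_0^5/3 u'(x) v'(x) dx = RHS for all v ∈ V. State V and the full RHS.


V = H^1_0(0, 5/3) (so v(0) = v(5/3) = 0); weak form: ∫_0^5/3 u'v' dx = ∫_0^5/3 (4*sin(9*π*x/5)) v dx for all v ∈ V.

Multiply both sides by a test function v and integrate from 0 to 5/3:
  ∫_0^5/3 −u''(x) v(x) dx = ∫_0^5/3 f(x) v(x) dx.
Integrate the LHS by parts once:
  ∫_0^5/3 −u'' v dx = −[u'(x) v(x)]_0^5/3 + ∫_0^5/3 u'(x) v'(x) dx.
Thus ∫_0^5/3 u'(x) v'(x) dx = ∫_0^5/3 f(x) v(x) dx + [u'(x) v(x)]_0^5/3.
Choose V so that boundary terms are either known or forced to vanish.
u is Dirichlet: u(0) = u(5/3) = 0. Let V = H^1_0(0, 5/3); then v(0) = v(5/3) = 0, and [u' v]_0^5/3 = 0.
Weak formulation: find u (satisfying any essential BC) such that ∫_0^5/3 u'(x) v'(x) dx = ∫_0^5/3 f v dx for all v ∈ V.
Substituting f(x) = 4*sin(9*π*x/5), the right-hand side is ∫_0^5/3 (4*sin(9*π*x/5)) v dx.


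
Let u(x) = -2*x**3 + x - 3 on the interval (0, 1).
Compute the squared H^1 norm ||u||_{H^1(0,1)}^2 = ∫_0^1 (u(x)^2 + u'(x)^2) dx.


||u||_{H^1}^2 = 1397/105

The H^1 norm (squared) on an interval (0, L) is
  ||u||_{H^1}^2 = ∫_0^L u(x)^2 dx + ∫_0^L u'(x)^2 dx.
Compute u'(x) = 1 - 6*x**2.
Then u(x)^2 = 4*x**6 - 4*x**4 + 12*x**3 + x**2 - 6*x + 9 and u'(x)^2 = 36*x**4 - 12*x**2 + 1.
Integrate each monomial from 0 to 1 using ∫_0^1 c·x^n dx = c·1^(n+1)/(n+1):
  ∫_0^1 u(x)^2 dx = ∫_0^1 (4*x^6 - 4*x^4 + 12*x^3 + x^2 - 6*x + 9) dx. Term by term:
    ∫_0^1 4*x^6 dx = 4/7;  ∫_0^1 -4*x^4 dx = -4/5;  ∫_0^1 12*x^3 dx = 3;
    ∫_0^1 x^2 dx = 1/3;  ∫_0^1 -6*x dx = -3;  ∫_0^1 9 dx = 9.
  Sum: 4/7 − 4/5 + 3 + 1/3 − 3 + 9 = 956/105.
  ∫_0^1 u'(x)^2 dx = ∫_0^1 (36*x^4 - 12*x^2 + 1) dx. Term by term:
    ∫_0^1 36*x^4 dx = 36/5;  ∫_0^1 -12*x^2 dx = -4;  ∫_0^1 1 dx = 1.
  Sum: 36/5 − 4 + 1 = 21/5.
Adding: ||u||_{H^1}^2 = 956/105 + 21/5 = 1397/105.


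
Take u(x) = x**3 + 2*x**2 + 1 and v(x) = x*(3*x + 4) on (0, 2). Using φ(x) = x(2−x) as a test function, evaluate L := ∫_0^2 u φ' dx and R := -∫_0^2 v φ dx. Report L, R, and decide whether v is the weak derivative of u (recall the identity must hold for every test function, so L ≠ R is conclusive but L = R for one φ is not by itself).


LHS = -152/15, RHS = -152/15. Yes, v = u' weakly.

u(x) = x**3 + 2*x**2 + 1, classical derivative u'(x) = 3*x**2 + 4*x.
φ(x) = x(2−x), so φ'(x) = 2 - 2*x.
Note φ(0) = φ(2) = 0, so the boundary term u·φ vanishes.
LHS = ∫_0^2 u(x) φ'(x) dx = ∫_0^2 (-2*x^4 - 2*x^3 + 4*x^2 - 2*x + 2) dx. Term by term:
  ∫_0^2 -2*x^4 dx = -64/5;  ∫_0^2 -2*x^3 dx = -8;  ∫_0^2 4*x^2 dx = 32/3;
  ∫_0^2 -2*x dx = -4;  ∫_0^2 2 dx = 4.
Sum: -64/5 − 8 + 32/3 − 4 + 4 = -152/15.
So LHS = -152/15.
∫_0^2 v(x) φ(x) dx = ∫_0^2 (-3*x^4 + 2*x^3 + 8*x^2) dx. Term by term:
  ∫_0^2 -3*x^4 dx = -96/5;  ∫_0^2 2*x^3 dx = 8;  ∫_0^2 8*x^2 dx = 64/3.
Sum: -96/5 + 8 + 64/3 = 152/15.
So RHS = -∫_0^2 v(x) φ(x) dx = -152/15.
LHS = RHS, so the identity holds for this test φ.
Moreover u is smooth here and v(x) = u'(x) = 3*x**2 + 4*x pointwise, so the identity holds for every test function. Hence v is the weak derivative of u.


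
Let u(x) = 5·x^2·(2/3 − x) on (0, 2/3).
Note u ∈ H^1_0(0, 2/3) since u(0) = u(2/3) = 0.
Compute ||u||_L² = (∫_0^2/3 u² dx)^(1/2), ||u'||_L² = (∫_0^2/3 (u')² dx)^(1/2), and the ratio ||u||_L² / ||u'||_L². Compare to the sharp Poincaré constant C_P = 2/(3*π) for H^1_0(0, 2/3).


||u||_L² / ||u'||_L² = sqrt(14)/21 < C_P = 2/(3*π).

u(x) = 5·x^2·(2/3 − x), so u'(x) = 5*x*(4 - 9*x)/3.
u(x) = 5·x^2·(2/3 − x) vanishes at x = 0 and x = 2/3, so u ∈ H^1_0(0, 2/3). Differentiate via the product rule and integrate the resulting polynomials term by term.
  ∫_0^2/3 u² dx = ∫_0^2/3 (25*x^6 - 100*x^5/3 + 100*x^4/9) dx. Term by term:
    ∫_0^2/3 25*x^6 dx = 3200/15309;  ∫_0^2/3 -100*x^5/3 dx = -3200/6561;  ∫_0^2/3 100*x^4/9 dx = 640/2187.
  Sum: 3200/15309 − 3200/6561 + 640/2187 = 640/45927.
  ∫_0^2/3 (u')² dx = ∫_0^2/3 (225*x^4 - 200*x^3 + 400*x^2/9) dx. Term by term:
    ∫_0^2/3 225*x^4 dx = 160/27;  ∫_0^2/3 -200*x^3 dx = -800/81;  ∫_0^2/3 400*x^2/9 dx = 3200/729.
  Sum: 160/27 − 800/81 + 3200/729 = 320/729.
∫_0^2/3 u² dx = 640/45927, so ||u||_L² = 8*sqrt(70)/567.
∫_0^2/3 (u')² dx = 320/729, so ||u'||_L² = 8*sqrt(5)/27.
Ratio ||u||_L² / ||u'||_L² = sqrt(14)/21.
Sharp Poincaré constant on H^1_0(0, 2/3) is C_P = L/π = 2/(3*π), achieved by sin(3*π/2·x).
A polynomial bump cannot attain the sharp Poincaré constant (only the first sine eigenfunction does), so the ratio is strictly less than C_P, consistent with ||u||_L² ≤ C_P ||u'||_L².


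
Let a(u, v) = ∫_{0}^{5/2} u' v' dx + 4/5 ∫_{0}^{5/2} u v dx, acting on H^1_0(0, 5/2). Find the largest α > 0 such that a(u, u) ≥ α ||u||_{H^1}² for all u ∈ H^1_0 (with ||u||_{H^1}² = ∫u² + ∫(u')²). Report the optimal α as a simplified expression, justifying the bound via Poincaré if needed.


α = 4*(5 + π^2)/(25 + 4*π^2)

Coercivity of a(·,·) on H^1_0(0, 5/2) means a(u, u) ≥ α ||u||_{H^1}² for every u ∈ H^1_0.
The interval has length L = 5/2, and Poincaré/coercivity depend only on L. Here a(u, u) = ∫(u')² + (4/5)·∫u².
Here 0 < c = 4/5 < 1. The condition a(u,u) ≥ α||u||_{H^1}² reads (1−α)∫(u')² ≥ (α−c)∫u². Any admissible α is ≤ 1 (rapidly oscillating u have ∫u²/∫(u')² → 0), and α = 1 would force 0 ≥ (1−c)∫u², impossible since c < 1; so 1−α > 0. By the sharp Poincaré inequality on H^1_0 of an interval of length L, ∫(u')² ≥ (π/L)²∫u² with equality for the first sine mode sin(π(x−x₀)/L) (x₀ the left endpoint), so the inequality holds for all u iff (1−α)(π/L)² ≥ α − c, i.e. α ≤ ((π/L)² + c)/((π/L)² + 1) = (1 + c(L/π)²)/(1 + (L/π)²). With (π/L)² = 4*π^2/25 and c = 4/5, the largest admissible constant is α = ((π/L)² + c)/((π/L)² + 1).
Simplifying, α = 4*(5 + π^2)/(25 + 4*π^2).


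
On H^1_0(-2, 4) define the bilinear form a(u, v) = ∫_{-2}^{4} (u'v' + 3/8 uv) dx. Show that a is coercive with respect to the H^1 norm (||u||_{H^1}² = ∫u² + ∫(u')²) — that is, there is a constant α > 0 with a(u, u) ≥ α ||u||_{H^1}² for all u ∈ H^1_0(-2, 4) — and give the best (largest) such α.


α = (π^2 + 27/2)/(π^2 + 36)

Coercivity of a(·,·) on H^1_0(-2, 4) means a(u, u) ≥ α ||u||_{H^1}² for every u ∈ H^1_0.
The interval has length L = 6, and Poincaré/coercivity depend only on L. Here a(u, u) = ∫(u')² + (3/8)·∫u².
Here 0 < c = 3/8 < 1. The condition a(u,u) ≥ α||u||_{H^1}² reads (1−α)∫(u')² ≥ (α−c)∫u². Any admissible α is ≤ 1 (rapidly oscillating u have ∫u²/∫(u')² → 0), and α = 1 would force 0 ≥ (1−c)∫u², impossible since c < 1; so 1−α > 0. By the sharp Poincaré inequality on H^1_0 of an interval of length L, ∫(u')² ≥ (π/L)²∫u² with equality for the first sine mode sin(π(x−x₀)/L) (x₀ the left endpoint), so the inequality holds for all u iff (1−α)(π/L)² ≥ α − c, i.e. α ≤ ((π/L)² + c)/((π/L)² + 1) = (1 + c(L/π)²)/(1 + (L/π)²). With (π/L)² = π^2/36 and c = 3/8, the largest admissible constant is α = ((π/L)² + c)/((π/L)² + 1).
Simplifying, α = (π^2 + 27/2)/(π^2 + 36).


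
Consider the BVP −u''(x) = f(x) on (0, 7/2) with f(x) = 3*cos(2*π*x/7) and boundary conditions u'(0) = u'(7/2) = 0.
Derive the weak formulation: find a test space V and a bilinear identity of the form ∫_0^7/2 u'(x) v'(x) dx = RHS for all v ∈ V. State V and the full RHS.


V = H^1(0, 7/2) (no boundary constraint on v; u is determined up to an additive constant); weak form: ∫_0^7/2 u'v' dx = ∫_0^7/2 (3*cos(2*π*x/7)) v dx for all v ∈ V.

Multiply both sides by a test function v and integrate from 0 to 7/2:
  ∫_0^7/2 −u''(x) v(x) dx = ∫_0^7/2 f(x) v(x) dx.
Integrate the LHS by parts once:
  ∫_0^7/2 −u'' v dx = −[u'(x) v(x)]_0^7/2 + ∫_0^7/2 u'(x) v'(x) dx.
Thus ∫_0^7/2 u'(x) v'(x) dx = ∫_0^7/2 f(x) v(x) dx + [u'(x) v(x)]_0^7/2.
Choose V so that boundary terms are either known or forced to vanish.
u has homogeneous Neumann: u'(0) = u'(7/2) = 0. So [u' v]_0^7/2 = 0·v(7/2) − 0·v(0) = 0 for any v; take V = H^1(0, 7/2).
Weak formulation: find u (satisfying any essential BC) such that ∫_0^7/2 u'(x) v'(x) dx = ∫_0^7/2 f v dx for all v ∈ V (homogeneous Neumann, so boundary terms vanish).
Substituting f(x) = 3*cos(2*π*x/7), the right-hand side is ∫_0^7/2 (3*cos(2*π*x/7)) v dx.
Compatibility check (pure Neumann): taking v ≡ 1 ∈ V gives 0 = ∫_0^7/2 f dx + (0) − (0), i.e. ∫_0^7/2 f dx must equal u'(0) − u'(7/2) = 0. Indeed ∫_0^7/2 (3*cos(2*π*x/7)) dx = 0, so the data are compatible. The solution is then unique only up to an additive constant (fix it e.g. by requiring ∫_0^7/2 u dx = 0).


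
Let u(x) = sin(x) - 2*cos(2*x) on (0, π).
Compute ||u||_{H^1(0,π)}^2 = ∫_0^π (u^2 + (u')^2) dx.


||u||_{H^1(0,π)}^2 = 40/3 + 11*π

u'(x) = 4*sin(2*x) + cos(x).
Expand u² and (u')² and integrate term by term on (0, π), using: for integers n ≥ 1, ∫_0^π sin²(nx) dx = ∫_0^π cos²(nx) dx = π/2; for n ≠ n', ∫_0^π sin(nx)sin(n'x) dx = ∫_0^π cos(nx)cos(n'x) dx = 0; and by product-to-sum, ∫_0^π sin(nx)cos(n'x) dx = ½∫_0^π [sin((n+n')x) + sin((n−n')x)] dx, which is 0 when n+n' is even and 2n/(n²−n'²) when n+n' is odd (it need not vanish on (0, π)).
  u² squared terms: (-2)²·∫cos(2x)² dx = 4·π/2 = 2*π;  (1)²·∫sin(x)² dx = 1·π/2 = π/2.
  u² cross terms: 2·(-2)·(1)·∫cos(2x)·sin(x) dx = -4·(-2/3) = 8/3.
  So ∫_0^π u² dx = 2*π + π/2 + 8/3 = 8/3 + 5*π/2.
  (u')² squared terms: (4)²·∫sin(2x)² dx = 16·π/2 = 8*π;  (1)²·∫cos(x)² dx = 1·π/2 = π/2.
  (u')² cross terms: 2·(4)·(1)·∫sin(2x)·cos(x) dx = 8·(4/3) = 32/3.
  So ∫_0^π (u')² dx = 8*π + π/2 + 32/3 = 32/3 + 17*π/2.
||u||_{H^1}^2 = (8/3 + 5*π/2) + (32/3 + 17*π/2) = 40/3 + 11*π.


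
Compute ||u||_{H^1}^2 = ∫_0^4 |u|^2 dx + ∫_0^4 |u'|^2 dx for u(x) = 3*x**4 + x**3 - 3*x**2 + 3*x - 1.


||u||_{H^1}^2 = 22480072/35

The H^1 norm (squared) on an interval (0, L) is
  ||u||_{H^1}^2 = ∫_0^L u(x)^2 dx + ∫_0^L u'(x)^2 dx.
Compute u'(x) = 12*x**3 + 3*x**2 - 6*x + 3.
Then u(x)^2 = 9*x**8 + 6*x**7 - 17*x**6 + 12*x**5 + 9*x**4 - 20*x**3 + 15*x**2 - 6*x + 1 and u'(x)^2 = 144*x**6 + 72*x**5 - 135*x**4 + 36*x**3 + 54*x**2 - 36*x + 9.
Integrate each monomial from 0 to 4 using ∫_0^4 c·x^n dx = c·4^(n+1)/(n+1):
  ∫_0^4 u(x)^2 dx = ∫_0^4 (9*x^8 + 6*x^7 - 17*x^6 + 12*x^5 + 9*x^4 - 20*x^3 + 15*x^2 - 6*x + 1) dx. Term by term:
    ∫_0^4 9*x^8 dx = 262144;  ∫_0^4 6*x^7 dx = 49152;  ∫_0^4 -17*x^6 dx = -278528/7;
    ∫_0^4 12*x^5 dx = 8192;  ∫_0^4 9*x^4 dx = 9216/5;  ∫_0^4 -20*x^3 dx = -1280;
    ∫_0^4 15*x^2 dx = 320;  ∫_0^4 -6*x dx = -48;  ∫_0^4 1 dx = 4.
  Sum: 262144 + 49152 − 278528/7 + 8192 + 9216/5 − 1280 + 320 − 48 + 4 = 9818812/35.
  ∫_0^4 u'(x)^2 dx = ∫_0^4 (144*x^6 + 72*x^5 - 135*x^4 + 36*x^3 + 54*x^2 - 36*x + 9) dx. Term by term:
    ∫_0^4 144*x^6 dx = 2359296/7;  ∫_0^4 72*x^5 dx = 49152;  ∫_0^4 -135*x^4 dx = -27648;
    ∫_0^4 36*x^3 dx = 2304;  ∫_0^4 54*x^2 dx = 1152;  ∫_0^4 -36*x dx = -288;
    ∫_0^4 9 dx = 36.
  Sum: 2359296/7 + 49152 − 27648 + 2304 + 1152 − 288 + 36 = 2532252/7.
Adding: ||u||_{H^1}^2 = 9818812/35 + 2532252/7 = 22480072/35.


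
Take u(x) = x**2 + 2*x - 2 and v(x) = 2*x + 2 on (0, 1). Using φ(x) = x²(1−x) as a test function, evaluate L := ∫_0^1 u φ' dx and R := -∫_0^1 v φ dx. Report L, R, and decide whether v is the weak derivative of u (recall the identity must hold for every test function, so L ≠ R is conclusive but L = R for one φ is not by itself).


LHS = -4/15, RHS = -4/15. Yes, v = u' weakly.

u(x) = x**2 + 2*x - 2, classical derivative u'(x) = 2*x + 2.
φ(x) = x²(1−x), so φ'(x) = x*(2 - 3*x).
Note φ(0) = φ(1) = 0, so the boundary term u·φ vanishes.
LHS = ∫_0^1 u(x) φ'(x) dx = ∫_0^1 (-3*x^4 - 4*x^3 + 10*x^2 - 4*x) dx. Term by term:
  ∫_0^1 -3*x^4 dx = -3/5;  ∫_0^1 -4*x^3 dx = -1;  ∫_0^1 10*x^2 dx = 10/3;
  ∫_0^1 -4*x dx = -2.
Sum: -3/5 − 1 + 10/3 − 2 = -4/15.
So LHS = -4/15.
∫_0^1 v(x) φ(x) dx = ∫_0^1 (-2*x^4 + 2*x^2) dx. Term by term:
  ∫_0^1 -2*x^4 dx = -2/5;  ∫_0^1 2*x^2 dx = 2/3.
Sum: -2/5 + 2/3 = 4/15.
So RHS = -∫_0^1 v(x) φ(x) dx = -4/15.
LHS = RHS, so the identity holds for this test φ.
Moreover u is smooth here and v(x) = u'(x) = 2*x + 2 pointwise, so the identity holds for every test function. Hence v is the weak derivative of u.


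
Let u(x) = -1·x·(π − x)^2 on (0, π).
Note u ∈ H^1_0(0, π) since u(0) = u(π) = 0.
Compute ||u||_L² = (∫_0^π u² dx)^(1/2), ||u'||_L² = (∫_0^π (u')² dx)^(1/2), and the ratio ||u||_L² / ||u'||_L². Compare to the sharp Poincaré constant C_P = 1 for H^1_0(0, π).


||u||_L² / ||u'||_L² = sqrt(14)*π/14 < C_P = 1.

u(x) = -1·x·(π − x)^2, so u'(x) = (π - 3*x)*(x - π).
u(x) = -1·x·(π − x)^2 vanishes at x = 0 and x = π, so u ∈ H^1_0(0, π). Differentiate via the product rule and integrate the resulting polynomials term by term.
  ∫_0^π u² dx = ∫_0^π (x^6 - 4*π*x^5 + 6*π^2*x^4 - 4*π^3*x^3 + π^4*x^2) dx. Term by term:
    ∫_0^π x^6 dx = π^7/7;  ∫_0^π -4*π*x^5 dx = -2*π^7/3;  ∫_0^π 6*π^2*x^4 dx = 6*π^7/5;
    ∫_0^π -4*π^3*x^3 dx = -π^7;  ∫_0^π π^4*x^2 dx = π^7/3.
  Sum: π^7/7 − 2*π^7/3 + 6*π^7/5 − π^7 + π^7/3 = π^7/105.
  ∫_0^π (u')² dx = ∫_0^π (9*x^4 - 24*π*x^3 + 22*π^2*x^2 - 8*π^3*x + π^4) dx. Term by term:
    ∫_0^π 9*x^4 dx = 9*π^5/5;  ∫_0^π -24*π*x^3 dx = -6*π^5;  ∫_0^π 22*π^2*x^2 dx = 22*π^5/3;
    ∫_0^π -8*π^3*x dx = -4*π^5;  ∫_0^π π^4 dx = π^5.
  Sum: 9*π^5/5 − 6*π^5 + 22*π^5/3 − 4*π^5 + π^5 = 2*π^5/15.
∫_0^π u² dx = π^7/105, so ||u||_L² = sqrt(105)*π^(7/2)/105.
∫_0^π (u')² dx = 2*π^5/15, so ||u'||_L² = sqrt(30)*π^(5/2)/15.
Ratio ||u||_L² / ||u'||_L² = sqrt(14)*π/14.
Sharp Poincaré constant on H^1_0(0, π) is C_P = L/π = 1, achieved by sin(x).
A polynomial bump cannot attain the sharp Poincaré constant (only the first sine eigenfunction does), so the ratio is strictly less than C_P, consistent with ||u||_L² ≤ C_P ||u'||_L².


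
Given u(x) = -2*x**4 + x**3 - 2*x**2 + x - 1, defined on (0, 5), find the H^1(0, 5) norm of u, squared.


||u||_{H^1}^2 = 87402380/63

The H^1 norm (squared) on an interval (0, L) is
  ||u||_{H^1}^2 = ∫_0^L u(x)^2 dx + ∫_0^L u'(x)^2 dx.
Compute u'(x) = -8*x**3 + 3*x**2 - 4*x + 1.
Then u(x)^2 = 4*x**8 - 4*x**7 + 9*x**6 - 8*x**5 + 10*x**4 - 6*x**3 + 5*x**2 - 2*x + 1 and u'(x)^2 = 64*x**6 - 48*x**5 + 73*x**4 - 40*x**3 + 22*x**2 - 8*x + 1.
Integrate each monomial from 0 to 5 using ∫_0^5 c·x^n dx = c·5^(n+1)/(n+1):
  ∫_0^5 u(x)^2 dx = ∫_0^5 (4*x^8 - 4*x^7 + 9*x^6 - 8*x^5 + 10*x^4 - 6*x^3 + 5*x^2 - 2*x + 1) dx. Term by term:
    ∫_0^5 4*x^8 dx = 7812500/9;  ∫_0^5 -4*x^7 dx = -390625/2;  ∫_0^5 9*x^6 dx = 703125/7;
    ∫_0^5 -8*x^5 dx = -62500/3;  ∫_0^5 10*x^4 dx = 6250;  ∫_0^5 -6*x^3 dx = -1875/2;
    ∫_0^5 5*x^2 dx = 625/3;  ∫_0^5 -2*x dx = -25;  ∫_0^5 1 dx = 5.
  Sum: 7812500/9 − 390625/2 + 703125/7 − 62500/3 + 6250 − 1875/2 + 625/3 − 25 + 5 = 47744990/63.
  ∫_0^5 u'(x)^2 dx = ∫_0^5 (64*x^6 - 48*x^5 + 73*x^4 - 40*x^3 + 22*x^2 - 8*x + 1) dx. Term by term:
    ∫_0^5 64*x^6 dx = 5000000/7;  ∫_0^5 -48*x^5 dx = -125000;  ∫_0^5 73*x^4 dx = 45625;
    ∫_0^5 -40*x^3 dx = -6250;  ∫_0^5 22*x^2 dx = 2750/3;  ∫_0^5 -8*x dx = -100;
    ∫_0^5 1 dx = 5.
  Sum: 5000000/7 − 125000 + 45625 − 6250 + 2750/3 − 100 + 5 = 13219130/21.
Adding: ||u||_{H^1}^2 = 47744990/63 + 13219130/21 = 87402380/63.


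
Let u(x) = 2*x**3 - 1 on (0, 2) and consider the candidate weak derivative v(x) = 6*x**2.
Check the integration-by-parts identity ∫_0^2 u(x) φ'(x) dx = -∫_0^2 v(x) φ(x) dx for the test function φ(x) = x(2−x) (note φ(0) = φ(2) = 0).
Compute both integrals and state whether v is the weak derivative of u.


LHS = -48/5, RHS = -48/5. Yes, v = u' weakly.

u(x) = 2*x**3 - 1, classical derivative u'(x) = 6*x**2.
φ(x) = x(2−x), so φ'(x) = 2 - 2*x.
Note φ(0) = φ(2) = 0, so the boundary term u·φ vanishes.
LHS = ∫_0^2 u(x) φ'(x) dx = ∫_0^2 (-4*x^4 + 4*x^3 + 2*x - 2) dx. Term by term:
  ∫_0^2 -4*x^4 dx = -128/5;  ∫_0^2 4*x^3 dx = 16;  ∫_0^2 2*x dx = 4;
  ∫_0^2 -2 dx = -4.
Sum: -128/5 + 16 + 4 − 4 = -48/5.
So LHS = -48/5.
∫_0^2 v(x) φ(x) dx = ∫_0^2 (-6*x^4 + 12*x^3) dx. Term by term:
  ∫_0^2 -6*x^4 dx = -192/5;  ∫_0^2 12*x^3 dx = 48.
Sum: -192/5 + 48 = 48/5.
So RHS = -∫_0^2 v(x) φ(x) dx = -48/5.
LHS = RHS, so the identity holds for this test φ.
Moreover u is smooth here and v(x) = u'(x) = 6*x**2 pointwise, so the identity holds for every test function. Hence v is the weak derivative of u.


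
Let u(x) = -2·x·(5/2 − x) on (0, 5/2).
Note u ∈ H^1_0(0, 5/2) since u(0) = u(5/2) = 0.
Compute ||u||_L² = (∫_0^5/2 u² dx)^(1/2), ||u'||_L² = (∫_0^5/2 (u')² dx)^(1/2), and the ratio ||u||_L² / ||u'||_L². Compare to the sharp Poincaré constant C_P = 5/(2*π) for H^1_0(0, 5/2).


||u||_L² / ||u'||_L² = sqrt(10)/4 < C_P = 5/(2*π).

u(x) = -2·x·(5/2 − x), so u'(x) = 4*x - 5.
u(x) = -2·x·(5/2 − x) vanishes at x = 0 and x = 5/2, so u ∈ H^1_0(0, 5/2). Differentiate via the product rule and integrate the resulting polynomials term by term.
  ∫_0^5/2 u² dx = ∫_0^5/2 (4*x^4 - 20*x^3 + 25*x^2) dx. Term by term:
    ∫_0^5/2 4*x^4 dx = 625/8;  ∫_0^5/2 -20*x^3 dx = -3125/16;  ∫_0^5/2 25*x^2 dx = 3125/24.
  Sum: 625/8 − 3125/16 + 3125/24 = 625/48.
  ∫_0^5/2 (u')² dx = ∫_0^5/2 (16*x^2 - 40*x + 25) dx. Term by term:
    ∫_0^5/2 16*x^2 dx = 250/3;  ∫_0^5/2 -40*x dx = -125;  ∫_0^5/2 25 dx = 125/2.
  Sum: 250/3 − 125 + 125/2 = 125/6.
∫_0^5/2 u² dx = 625/48, so ||u||_L² = 25*sqrt(3)/12.
∫_0^5/2 (u')² dx = 125/6, so ||u'||_L² = 5*sqrt(30)/6.
Ratio ||u||_L² / ||u'||_L² = sqrt(10)/4.
Sharp Poincaré constant on H^1_0(0, 5/2) is C_P = L/π = 5/(2*π), achieved by sin(2*π/5·x).
A polynomial bump cannot attain the sharp Poincaré constant (only the first sine eigenfunction does), so the ratio is strictly less than C_P, consistent with ||u||_L² ≤ C_P ||u'||_L².


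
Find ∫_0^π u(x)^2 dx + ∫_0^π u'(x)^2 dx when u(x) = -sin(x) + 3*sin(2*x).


||u||_{H^1(0,π)}^2 = 47*π/2

u'(x) = -cos(x) + 6*cos(2*x).
Expand u² and (u')² and integrate term by term on (0, π), using: for integers n ≥ 1, ∫_0^π sin²(nx) dx = ∫_0^π cos²(nx) dx = π/2; for n ≠ n', ∫_0^π sin(nx)sin(n'x) dx = ∫_0^π cos(nx)cos(n'x) dx = 0; and by product-to-sum, ∫_0^π sin(nx)cos(n'x) dx = ½∫_0^π [sin((n+n')x) + sin((n−n')x)] dx, which is 0 when n+n' is even and 2n/(n²−n'²) when n+n' is odd (it need not vanish on (0, π)).
  u² squared terms: (-1)²·∫sin(x)² dx = 1·π/2 = π/2;  (3)²·∫sin(2x)² dx = 9·π/2 = 9*π/2.
  u² cross terms: 2·(-1)·(3)·∫sin(x)·sin(2x) dx = -6·(0) = 0.
  So ∫_0^π u² dx = π/2 + 9*π/2 + 0 = 5*π.
  (u')² squared terms: (-1)²·∫cos(x)² dx = 1·π/2 = π/2;  (6)²·∫cos(2x)² dx = 36·π/2 = 18*π.
  (u')² cross terms: 2·(-1)·(6)·∫cos(x)·cos(2x) dx = -12·(0) = 0.
  So ∫_0^π (u')² dx = π/2 + 18*π + 0 = 37*π/2.
||u||_{H^1}^2 = (5*π) + (37*π/2) = 47*π/2.


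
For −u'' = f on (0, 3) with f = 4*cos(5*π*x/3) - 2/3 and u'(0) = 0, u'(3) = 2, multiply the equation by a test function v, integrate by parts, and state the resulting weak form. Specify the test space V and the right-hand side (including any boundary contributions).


V = H^1(0, 3) (v unrestricted at boundary; u is determined up to an additive constant); weak form: ∫_0^3 u'v' dx = ∫_0^3 (4*cos(5*π*x/3) - 2/3) v dx + 2·v(3) for all v ∈ V.

Multiply both sides by a test function v and integrate from 0 to 3:
  ∫_0^3 −u''(x) v(x) dx = ∫_0^3 f(x) v(x) dx.
Integrate the LHS by parts once:
  ∫_0^3 −u'' v dx = −[u'(x) v(x)]_0^3 + ∫_0^3 u'(x) v'(x) dx.
Thus ∫_0^3 u'(x) v'(x) dx = ∫_0^3 f(x) v(x) dx + [u'(x) v(x)]_0^3.
Choose V so that boundary terms are either known or forced to vanish.
u has inhomogeneous Neumann u'(0) = 0, u'(3) = 2. [u' v]_0^3 = (2)·v(3) − (0)·v(0) = 2·v(3). Take V = H^1(0, 3); boundary term becomes part of RHS.
Weak formulation: find u (satisfying any essential BC) such that ∫_0^3 u'(x) v'(x) dx = ∫_0^3 f v dx + 2·v(3) for all v ∈ V (Neumann data are natural BCs: they enter the RHS as boundary terms).
Substituting f(x) = 4*cos(5*π*x/3) - 2/3, the right-hand side is ∫_0^3 (4*cos(5*π*x/3) - 2/3) v dx + 2·v(3).
Compatibility check (pure Neumann): taking v ≡ 1 ∈ V gives 0 = ∫_0^3 f dx + (2) − (0), i.e. ∫_0^3 f dx must equal u'(0) − u'(3) = -2. Indeed ∫_0^3 (4*cos(5*π*x/3) - 2/3) dx = -2, so the data are compatible. The solution is then unique only up to an additive constant (fix it e.g. by requiring ∫_0^3 u dx = 0).


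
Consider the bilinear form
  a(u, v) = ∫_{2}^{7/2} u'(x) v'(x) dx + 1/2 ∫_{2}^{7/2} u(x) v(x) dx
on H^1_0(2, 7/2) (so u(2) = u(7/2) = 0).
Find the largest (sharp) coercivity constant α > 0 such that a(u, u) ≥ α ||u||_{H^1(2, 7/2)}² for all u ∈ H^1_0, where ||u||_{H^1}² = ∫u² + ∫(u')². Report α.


α = (9 + 8*π^2)/(2*(9 + 4*π^2))

Coercivity of a(·,·) on H^1_0(2, 7/2) means a(u, u) ≥ α ||u||_{H^1}² for every u ∈ H^1_0.
The interval has length L = 3/2, and Poincaré/coercivity depend only on L. Here a(u, u) = ∫(u')² + (1/2)·∫u².
Here 0 < c = 1/2 < 1. The condition a(u,u) ≥ α||u||_{H^1}² reads (1−α)∫(u')² ≥ (α−c)∫u². Any admissible α is ≤ 1 (rapidly oscillating u have ∫u²/∫(u')² → 0), and α = 1 would force 0 ≥ (1−c)∫u², impossible since c < 1; so 1−α > 0. By the sharp Poincaré inequality on H^1_0 of an interval of length L, ∫(u')² ≥ (π/L)²∫u² with equality for the first sine mode sin(π(x−x₀)/L) (x₀ the left endpoint), so the inequality holds for all u iff (1−α)(π/L)² ≥ α − c, i.e. α ≤ ((π/L)² + c)/((π/L)² + 1) = (1 + c(L/π)²)/(1 + (L/π)²). With (π/L)² = 4*π^2/9 and c = 1/2, the largest admissible constant is α = ((π/L)² + c)/((π/L)² + 1).
Simplifying, α = (9 + 8*π^2)/(2*(9 + 4*π^2)).


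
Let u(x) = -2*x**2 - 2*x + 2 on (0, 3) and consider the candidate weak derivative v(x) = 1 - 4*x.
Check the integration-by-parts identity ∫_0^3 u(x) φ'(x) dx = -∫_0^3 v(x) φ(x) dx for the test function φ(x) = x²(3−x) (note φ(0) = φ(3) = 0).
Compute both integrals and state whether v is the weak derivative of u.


LHS = 621/10, RHS = 837/20. No, v is not the weak derivative of u.

u(x) = -2*x**2 - 2*x + 2, classical derivative u'(x) = -4*x - 2.
φ(x) = x²(3−x), so φ'(x) = 3*x*(2 - x).
Note φ(0) = φ(3) = 0, so the boundary term u·φ vanishes.
LHS = ∫_0^3 u(x) φ'(x) dx = ∫_0^3 (6*x^4 - 6*x^3 - 18*x^2 + 12*x) dx. Term by term:
  ∫_0^3 6*x^4 dx = 1458/5;  ∫_0^3 -6*x^3 dx = -243/2;  ∫_0^3 -18*x^2 dx = -162;
  ∫_0^3 12*x dx = 54.
Sum: 1458/5 − 243/2 − 162 + 54 = 621/10.
So LHS = 621/10.
∫_0^3 v(x) φ(x) dx = ∫_0^3 (4*x^4 - 13*x^3 + 3*x^2) dx. Term by term:
  ∫_0^3 4*x^4 dx = 972/5;  ∫_0^3 -13*x^3 dx = -1053/4;  ∫_0^3 3*x^2 dx = 27.
Sum: 972/5 − 1053/4 + 27 = -837/20.
So RHS = -∫_0^3 v(x) φ(x) dx = 837/20.
LHS − RHS = 81/4 ≠ 0, so the identity fails.
(For a valid weak derivative the identity must hold for EVERY test function, in particular this one. The failure shows v is NOT the weak derivative of u.)
Correct weak derivative would be u'(x) = -4*x - 2.


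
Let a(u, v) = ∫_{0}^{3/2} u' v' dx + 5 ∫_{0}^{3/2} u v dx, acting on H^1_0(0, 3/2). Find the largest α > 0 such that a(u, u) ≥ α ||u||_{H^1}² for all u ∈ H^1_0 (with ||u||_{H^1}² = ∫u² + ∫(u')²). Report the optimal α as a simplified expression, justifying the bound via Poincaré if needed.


α = 1

Coercivity of a(·,·) on H^1_0(0, 3/2) means a(u, u) ≥ α ||u||_{H^1}² for every u ∈ H^1_0.
The interval has length L = 3/2, and Poincaré/coercivity depend only on L. Here a(u, u) = ∫(u')² + (5)·∫u².
Here c = 5 ≥ 1, so a(u,u) = ∫(u')² + c∫u² ≥ ∫(u')² + ∫u² = ||u||_{H^1}², i.e. α = 1 works. No larger α is possible: a(u,u) ≥ α||u||_{H^1}² means (1−α)∫(u')² ≥ (α−c)∫u², and for the modes u_n = sin(nπ(x−x₀)/L) (x₀ the left endpoint) one has ∫u_n²/∫(u_n')² = (L/(nπ))² → 0, so a(u_n,u_n)/||u_n||_{H^1}² → 1. Hence the optimal constant is α = 1.
Therefore α = 1.


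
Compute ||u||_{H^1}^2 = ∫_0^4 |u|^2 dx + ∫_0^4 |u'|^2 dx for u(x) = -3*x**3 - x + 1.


||u||_{H^1}^2 = 4084088/105

The H^1 norm (squared) on an interval (0, L) is
  ||u||_{H^1}^2 = ∫_0^L u(x)^2 dx + ∫_0^L u'(x)^2 dx.
Compute u'(x) = -9*x**2 - 1.
Then u(x)^2 = 9*x**6 + 6*x**4 - 6*x**3 + x**2 - 2*x + 1 and u'(x)^2 = 81*x**4 + 18*x**2 + 1.
Integrate each monomial from 0 to 4 using ∫_0^4 c·x^n dx = c·4^(n+1)/(n+1):
  ∫_0^4 u(x)^2 dx = ∫_0^4 (9*x^6 + 6*x^4 - 6*x^3 + x^2 - 2*x + 1) dx. Term by term:
    ∫_0^4 9*x^6 dx = 147456/7;  ∫_0^4 6*x^4 dx = 6144/5;  ∫_0^4 -6*x^3 dx = -384;
    ∫_0^4 x^2 dx = 64/3;  ∫_0^4 -2*x dx = -16;  ∫_0^4 1 dx = 4.
  Sum: 147456/7 + 6144/5 − 384 + 64/3 − 16 + 4 = 2301524/105.
  ∫_0^4 u'(x)^2 dx = ∫_0^4 (81*x^4 + 18*x^2 + 1) dx. Term by term:
    ∫_0^4 81*x^4 dx = 82944/5;  ∫_0^4 18*x^2 dx = 384;  ∫_0^4 1 dx = 4.
  Sum: 82944/5 + 384 + 4 = 84884/5.
Adding: ||u||_{H^1}^2 = 2301524/105 + 84884/5 = 4084088/105.


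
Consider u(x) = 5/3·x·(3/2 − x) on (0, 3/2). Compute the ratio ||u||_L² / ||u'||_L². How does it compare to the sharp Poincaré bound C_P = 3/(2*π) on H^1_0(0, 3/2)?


||u||_L² / ||u'||_L² = 3*sqrt(10)/20 < C_P = 3/(2*π).

u(x) = 5/3·x·(3/2 − x), so u'(x) = 5/2 - 10*x/3.
u(x) = 5/3·x·(3/2 − x) vanishes at x = 0 and x = 3/2, so u ∈ H^1_0(0, 3/2). Differentiate via the product rule and integrate the resulting polynomials term by term.
  ∫_0^3/2 u² dx = ∫_0^3/2 (25*x^4/9 - 25*x^3/3 + 25*x^2/4) dx. Term by term:
    ∫_0^3/2 25*x^4/9 dx = 135/32;  ∫_0^3/2 -25*x^3/3 dx = -675/64;  ∫_0^3/2 25*x^2/4 dx = 225/32.
  Sum: 135/32 − 675/64 + 225/32 = 45/64.
  ∫_0^3/2 (u')² dx = ∫_0^3/2 (100*x^2/9 - 50*x/3 + 25/4) dx. Term by term:
    ∫_0^3/2 100*x^2/9 dx = 25/2;  ∫_0^3/2 -50*x/3 dx = -75/4;  ∫_0^3/2 25/4 dx = 75/8.
  Sum: 25/2 − 75/4 + 75/8 = 25/8.
∫_0^3/2 u² dx = 45/64, so ||u||_L² = 3*sqrt(5)/8.
∫_0^3/2 (u')² dx = 25/8, so ||u'||_L² = 5*sqrt(2)/4.
Ratio ||u||_L² / ||u'||_L² = 3*sqrt(10)/20.
Sharp Poincaré constant on H^1_0(0, 3/2) is C_P = L/π = 3/(2*π), achieved by sin(2*π/3·x).
A polynomial bump cannot attain the sharp Poincaré constant (only the first sine eigenfunction does), so the ratio is strictly less than C_P, consistent with ||u||_L² ≤ C_P ||u'||_L².


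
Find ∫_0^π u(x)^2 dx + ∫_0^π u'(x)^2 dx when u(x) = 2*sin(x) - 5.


||u||_{H^1(0,π)}^2 = -40 + 29*π

u'(x) = 2*cos(x).
Expand u² and (u')² and integrate term by term on (0, π), using: for integers n ≥ 1, ∫_0^π sin²(nx) dx = ∫_0^π cos²(nx) dx = π/2; for n ≠ n', ∫_0^π sin(nx)sin(n'x) dx = ∫_0^π cos(nx)cos(n'x) dx = 0; and by product-to-sum, ∫_0^π sin(nx)cos(n'x) dx = ½∫_0^π [sin((n+n')x) + sin((n−n')x)] dx, which is 0 when n+n' is even and 2n/(n²−n'²) when n+n' is odd (it need not vanish on (0, π)). For the constant mode: ∫_0^π 1 dx = π, ∫_0^π cos(nx) dx = 0, ∫_0^π sin(nx) dx = (1−(−1)^n)/n.
  u² squared terms: (-5)²·∫1 dx = 25·π = 25*π;  (2)²·∫sin(x)² dx = 4·π/2 = 2*π.
  u² cross terms: 2·(-5)·(2)·∫1·sin(x) dx = -20·(2) = -40.
  So ∫_0^π u² dx = 25*π + 2*π − 40 = -40 + 27*π.
  (u')² squared terms: (2)²·∫cos(x)² dx = 4·π/2 = 2*π.
  So ∫_0^π (u')² dx = 2*π.
||u||_{H^1}^2 = (-40 + 27*π) + (2*π) = -40 + 29*π.
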